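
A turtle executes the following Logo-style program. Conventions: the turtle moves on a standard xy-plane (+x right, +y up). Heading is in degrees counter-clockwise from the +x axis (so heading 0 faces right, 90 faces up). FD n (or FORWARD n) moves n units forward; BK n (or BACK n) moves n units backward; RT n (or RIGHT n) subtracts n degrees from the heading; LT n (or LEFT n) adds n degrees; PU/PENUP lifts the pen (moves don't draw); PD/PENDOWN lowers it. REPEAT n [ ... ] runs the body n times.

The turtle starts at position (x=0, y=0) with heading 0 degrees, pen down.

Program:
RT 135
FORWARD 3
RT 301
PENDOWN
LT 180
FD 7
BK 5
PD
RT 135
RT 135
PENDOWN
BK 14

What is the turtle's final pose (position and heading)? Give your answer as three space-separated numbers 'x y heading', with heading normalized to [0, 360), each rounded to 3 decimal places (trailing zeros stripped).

Answer: 10.979 3.206 194

Derivation:
Executing turtle program step by step:
Start: pos=(0,0), heading=0, pen down
RT 135: heading 0 -> 225
FD 3: (0,0) -> (-2.121,-2.121) [heading=225, draw]
RT 301: heading 225 -> 284
PD: pen down
LT 180: heading 284 -> 104
FD 7: (-2.121,-2.121) -> (-3.815,4.671) [heading=104, draw]
BK 5: (-3.815,4.671) -> (-2.605,-0.181) [heading=104, draw]
PD: pen down
RT 135: heading 104 -> 329
RT 135: heading 329 -> 194
PD: pen down
BK 14: (-2.605,-0.181) -> (10.979,3.206) [heading=194, draw]
Final: pos=(10.979,3.206), heading=194, 4 segment(s) drawn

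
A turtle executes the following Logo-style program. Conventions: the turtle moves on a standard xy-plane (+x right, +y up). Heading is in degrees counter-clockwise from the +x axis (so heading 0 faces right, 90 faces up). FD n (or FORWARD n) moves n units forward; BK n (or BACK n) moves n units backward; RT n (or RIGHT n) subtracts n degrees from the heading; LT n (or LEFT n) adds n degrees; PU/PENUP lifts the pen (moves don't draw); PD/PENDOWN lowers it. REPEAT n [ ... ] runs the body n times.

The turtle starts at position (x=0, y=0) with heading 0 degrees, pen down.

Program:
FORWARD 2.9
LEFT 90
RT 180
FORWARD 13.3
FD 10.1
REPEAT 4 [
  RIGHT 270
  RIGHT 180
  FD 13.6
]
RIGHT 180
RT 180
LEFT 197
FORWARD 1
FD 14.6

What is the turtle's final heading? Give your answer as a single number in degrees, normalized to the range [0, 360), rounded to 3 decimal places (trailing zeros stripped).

Executing turtle program step by step:
Start: pos=(0,0), heading=0, pen down
FD 2.9: (0,0) -> (2.9,0) [heading=0, draw]
LT 90: heading 0 -> 90
RT 180: heading 90 -> 270
FD 13.3: (2.9,0) -> (2.9,-13.3) [heading=270, draw]
FD 10.1: (2.9,-13.3) -> (2.9,-23.4) [heading=270, draw]
REPEAT 4 [
  -- iteration 1/4 --
  RT 270: heading 270 -> 0
  RT 180: heading 0 -> 180
  FD 13.6: (2.9,-23.4) -> (-10.7,-23.4) [heading=180, draw]
  -- iteration 2/4 --
  RT 270: heading 180 -> 270
  RT 180: heading 270 -> 90
  FD 13.6: (-10.7,-23.4) -> (-10.7,-9.8) [heading=90, draw]
  -- iteration 3/4 --
  RT 270: heading 90 -> 180
  RT 180: heading 180 -> 0
  FD 13.6: (-10.7,-9.8) -> (2.9,-9.8) [heading=0, draw]
  -- iteration 4/4 --
  RT 270: heading 0 -> 90
  RT 180: heading 90 -> 270
  FD 13.6: (2.9,-9.8) -> (2.9,-23.4) [heading=270, draw]
]
RT 180: heading 270 -> 90
RT 180: heading 90 -> 270
LT 197: heading 270 -> 107
FD 1: (2.9,-23.4) -> (2.608,-22.444) [heading=107, draw]
FD 14.6: (2.608,-22.444) -> (-1.661,-8.482) [heading=107, draw]
Final: pos=(-1.661,-8.482), heading=107, 9 segment(s) drawn

Answer: 107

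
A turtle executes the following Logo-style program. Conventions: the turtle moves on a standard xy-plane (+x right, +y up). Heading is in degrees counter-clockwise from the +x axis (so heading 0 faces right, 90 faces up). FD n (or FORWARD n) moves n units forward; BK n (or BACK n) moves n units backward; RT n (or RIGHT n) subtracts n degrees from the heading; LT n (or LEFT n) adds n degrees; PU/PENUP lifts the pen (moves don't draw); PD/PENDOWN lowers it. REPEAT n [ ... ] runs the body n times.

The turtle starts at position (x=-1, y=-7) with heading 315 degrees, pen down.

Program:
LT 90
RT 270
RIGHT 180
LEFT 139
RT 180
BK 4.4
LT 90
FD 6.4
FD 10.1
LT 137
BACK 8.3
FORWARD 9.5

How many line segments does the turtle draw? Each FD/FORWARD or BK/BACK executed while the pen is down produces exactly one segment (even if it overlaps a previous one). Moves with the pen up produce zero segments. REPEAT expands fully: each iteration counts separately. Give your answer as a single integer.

Executing turtle program step by step:
Start: pos=(-1,-7), heading=315, pen down
LT 90: heading 315 -> 45
RT 270: heading 45 -> 135
RT 180: heading 135 -> 315
LT 139: heading 315 -> 94
RT 180: heading 94 -> 274
BK 4.4: (-1,-7) -> (-1.307,-2.611) [heading=274, draw]
LT 90: heading 274 -> 4
FD 6.4: (-1.307,-2.611) -> (5.077,-2.164) [heading=4, draw]
FD 10.1: (5.077,-2.164) -> (15.153,-1.46) [heading=4, draw]
LT 137: heading 4 -> 141
BK 8.3: (15.153,-1.46) -> (21.603,-6.683) [heading=141, draw]
FD 9.5: (21.603,-6.683) -> (14.22,-0.705) [heading=141, draw]
Final: pos=(14.22,-0.705), heading=141, 5 segment(s) drawn
Segments drawn: 5

Answer: 5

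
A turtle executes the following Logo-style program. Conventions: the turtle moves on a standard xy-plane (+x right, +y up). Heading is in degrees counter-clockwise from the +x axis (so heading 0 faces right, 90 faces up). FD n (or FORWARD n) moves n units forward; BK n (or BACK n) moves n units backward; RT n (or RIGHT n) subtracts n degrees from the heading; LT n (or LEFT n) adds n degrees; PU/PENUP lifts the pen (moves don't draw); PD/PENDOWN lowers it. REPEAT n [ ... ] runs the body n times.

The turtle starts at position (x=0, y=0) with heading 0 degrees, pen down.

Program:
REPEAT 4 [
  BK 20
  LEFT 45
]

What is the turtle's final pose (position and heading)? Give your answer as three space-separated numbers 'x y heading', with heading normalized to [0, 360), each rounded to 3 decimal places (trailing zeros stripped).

Answer: -20 -48.284 180

Derivation:
Executing turtle program step by step:
Start: pos=(0,0), heading=0, pen down
REPEAT 4 [
  -- iteration 1/4 --
  BK 20: (0,0) -> (-20,0) [heading=0, draw]
  LT 45: heading 0 -> 45
  -- iteration 2/4 --
  BK 20: (-20,0) -> (-34.142,-14.142) [heading=45, draw]
  LT 45: heading 45 -> 90
  -- iteration 3/4 --
  BK 20: (-34.142,-14.142) -> (-34.142,-34.142) [heading=90, draw]
  LT 45: heading 90 -> 135
  -- iteration 4/4 --
  BK 20: (-34.142,-34.142) -> (-20,-48.284) [heading=135, draw]
  LT 45: heading 135 -> 180
]
Final: pos=(-20,-48.284), heading=180, 4 segment(s) drawn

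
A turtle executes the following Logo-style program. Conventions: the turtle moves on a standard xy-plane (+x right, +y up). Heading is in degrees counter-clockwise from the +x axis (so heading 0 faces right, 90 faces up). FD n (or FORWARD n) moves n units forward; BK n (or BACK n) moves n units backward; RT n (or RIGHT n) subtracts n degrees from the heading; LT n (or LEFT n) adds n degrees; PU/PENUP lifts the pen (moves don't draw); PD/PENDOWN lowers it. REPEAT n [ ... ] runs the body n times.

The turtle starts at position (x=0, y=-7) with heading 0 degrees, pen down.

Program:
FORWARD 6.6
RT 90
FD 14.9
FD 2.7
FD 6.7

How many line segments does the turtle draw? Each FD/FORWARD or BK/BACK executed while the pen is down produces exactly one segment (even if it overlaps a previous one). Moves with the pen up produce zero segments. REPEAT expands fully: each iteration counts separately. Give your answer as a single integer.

Answer: 4

Derivation:
Executing turtle program step by step:
Start: pos=(0,-7), heading=0, pen down
FD 6.6: (0,-7) -> (6.6,-7) [heading=0, draw]
RT 90: heading 0 -> 270
FD 14.9: (6.6,-7) -> (6.6,-21.9) [heading=270, draw]
FD 2.7: (6.6,-21.9) -> (6.6,-24.6) [heading=270, draw]
FD 6.7: (6.6,-24.6) -> (6.6,-31.3) [heading=270, draw]
Final: pos=(6.6,-31.3), heading=270, 4 segment(s) drawn
Segments drawn: 4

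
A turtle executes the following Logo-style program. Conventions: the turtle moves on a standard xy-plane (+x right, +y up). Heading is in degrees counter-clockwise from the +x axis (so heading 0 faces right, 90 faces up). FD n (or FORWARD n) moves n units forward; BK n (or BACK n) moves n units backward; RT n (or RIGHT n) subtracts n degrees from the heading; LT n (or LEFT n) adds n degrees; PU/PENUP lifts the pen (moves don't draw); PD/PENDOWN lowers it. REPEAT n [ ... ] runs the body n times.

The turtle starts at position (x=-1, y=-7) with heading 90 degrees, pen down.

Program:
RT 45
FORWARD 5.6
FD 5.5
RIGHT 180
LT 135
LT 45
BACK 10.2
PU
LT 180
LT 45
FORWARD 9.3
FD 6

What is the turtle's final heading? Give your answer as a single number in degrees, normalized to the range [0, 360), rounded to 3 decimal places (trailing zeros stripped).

Executing turtle program step by step:
Start: pos=(-1,-7), heading=90, pen down
RT 45: heading 90 -> 45
FD 5.6: (-1,-7) -> (2.96,-3.04) [heading=45, draw]
FD 5.5: (2.96,-3.04) -> (6.849,0.849) [heading=45, draw]
RT 180: heading 45 -> 225
LT 135: heading 225 -> 0
LT 45: heading 0 -> 45
BK 10.2: (6.849,0.849) -> (-0.364,-6.364) [heading=45, draw]
PU: pen up
LT 180: heading 45 -> 225
LT 45: heading 225 -> 270
FD 9.3: (-0.364,-6.364) -> (-0.364,-15.664) [heading=270, move]
FD 6: (-0.364,-15.664) -> (-0.364,-21.664) [heading=270, move]
Final: pos=(-0.364,-21.664), heading=270, 3 segment(s) drawn

Answer: 270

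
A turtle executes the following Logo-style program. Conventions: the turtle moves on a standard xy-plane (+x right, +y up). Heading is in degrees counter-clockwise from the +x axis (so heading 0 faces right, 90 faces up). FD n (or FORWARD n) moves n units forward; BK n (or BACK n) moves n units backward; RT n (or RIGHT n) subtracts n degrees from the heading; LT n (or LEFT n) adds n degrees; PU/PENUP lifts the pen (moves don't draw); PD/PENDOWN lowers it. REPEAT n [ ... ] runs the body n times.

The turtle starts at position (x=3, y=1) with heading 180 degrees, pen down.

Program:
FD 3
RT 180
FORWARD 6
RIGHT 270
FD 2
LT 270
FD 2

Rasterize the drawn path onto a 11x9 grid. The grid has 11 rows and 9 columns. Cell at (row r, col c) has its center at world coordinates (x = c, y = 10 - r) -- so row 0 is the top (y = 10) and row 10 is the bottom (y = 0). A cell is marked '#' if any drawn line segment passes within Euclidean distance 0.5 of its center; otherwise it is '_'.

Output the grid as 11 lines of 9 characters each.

Segment 0: (3,1) -> (0,1)
Segment 1: (0,1) -> (6,1)
Segment 2: (6,1) -> (6,3)
Segment 3: (6,3) -> (8,3)

Answer: _________
_________
_________
_________
_________
_________
_________
______###
______#__
#######__
_________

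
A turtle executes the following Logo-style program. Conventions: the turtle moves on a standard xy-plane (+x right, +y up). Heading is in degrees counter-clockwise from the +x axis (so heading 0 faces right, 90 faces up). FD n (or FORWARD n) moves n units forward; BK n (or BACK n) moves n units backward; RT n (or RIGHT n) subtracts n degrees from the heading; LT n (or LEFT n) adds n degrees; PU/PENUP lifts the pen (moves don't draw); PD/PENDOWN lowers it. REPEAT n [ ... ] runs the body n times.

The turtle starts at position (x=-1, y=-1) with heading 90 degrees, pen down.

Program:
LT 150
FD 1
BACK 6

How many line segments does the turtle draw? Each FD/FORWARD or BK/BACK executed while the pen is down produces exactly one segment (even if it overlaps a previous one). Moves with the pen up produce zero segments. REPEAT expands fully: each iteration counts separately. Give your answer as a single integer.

Answer: 2

Derivation:
Executing turtle program step by step:
Start: pos=(-1,-1), heading=90, pen down
LT 150: heading 90 -> 240
FD 1: (-1,-1) -> (-1.5,-1.866) [heading=240, draw]
BK 6: (-1.5,-1.866) -> (1.5,3.33) [heading=240, draw]
Final: pos=(1.5,3.33), heading=240, 2 segment(s) drawn
Segments drawn: 2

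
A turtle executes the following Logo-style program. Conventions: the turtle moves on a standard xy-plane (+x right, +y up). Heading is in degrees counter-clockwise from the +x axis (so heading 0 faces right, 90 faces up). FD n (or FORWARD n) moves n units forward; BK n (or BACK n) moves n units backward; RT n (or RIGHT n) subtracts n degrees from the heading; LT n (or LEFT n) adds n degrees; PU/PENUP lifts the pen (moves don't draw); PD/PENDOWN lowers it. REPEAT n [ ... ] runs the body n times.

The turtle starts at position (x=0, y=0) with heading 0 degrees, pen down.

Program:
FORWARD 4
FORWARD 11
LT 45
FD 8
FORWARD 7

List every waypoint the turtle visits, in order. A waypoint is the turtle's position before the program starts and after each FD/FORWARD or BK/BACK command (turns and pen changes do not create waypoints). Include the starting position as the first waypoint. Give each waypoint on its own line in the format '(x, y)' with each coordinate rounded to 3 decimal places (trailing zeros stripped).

Answer: (0, 0)
(4, 0)
(15, 0)
(20.657, 5.657)
(25.607, 10.607)

Derivation:
Executing turtle program step by step:
Start: pos=(0,0), heading=0, pen down
FD 4: (0,0) -> (4,0) [heading=0, draw]
FD 11: (4,0) -> (15,0) [heading=0, draw]
LT 45: heading 0 -> 45
FD 8: (15,0) -> (20.657,5.657) [heading=45, draw]
FD 7: (20.657,5.657) -> (25.607,10.607) [heading=45, draw]
Final: pos=(25.607,10.607), heading=45, 4 segment(s) drawn
Waypoints (5 total):
(0, 0)
(4, 0)
(15, 0)
(20.657, 5.657)
(25.607, 10.607)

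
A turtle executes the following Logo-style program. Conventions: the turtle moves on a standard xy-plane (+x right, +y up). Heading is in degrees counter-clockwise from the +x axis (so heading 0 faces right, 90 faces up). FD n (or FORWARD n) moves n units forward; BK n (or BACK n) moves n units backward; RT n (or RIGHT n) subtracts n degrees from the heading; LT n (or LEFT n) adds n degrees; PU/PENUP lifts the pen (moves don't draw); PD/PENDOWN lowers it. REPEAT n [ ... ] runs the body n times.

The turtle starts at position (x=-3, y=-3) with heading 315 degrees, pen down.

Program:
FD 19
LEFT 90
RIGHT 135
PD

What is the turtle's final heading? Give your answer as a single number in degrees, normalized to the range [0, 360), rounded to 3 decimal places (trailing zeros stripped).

Answer: 270

Derivation:
Executing turtle program step by step:
Start: pos=(-3,-3), heading=315, pen down
FD 19: (-3,-3) -> (10.435,-16.435) [heading=315, draw]
LT 90: heading 315 -> 45
RT 135: heading 45 -> 270
PD: pen down
Final: pos=(10.435,-16.435), heading=270, 1 segment(s) drawn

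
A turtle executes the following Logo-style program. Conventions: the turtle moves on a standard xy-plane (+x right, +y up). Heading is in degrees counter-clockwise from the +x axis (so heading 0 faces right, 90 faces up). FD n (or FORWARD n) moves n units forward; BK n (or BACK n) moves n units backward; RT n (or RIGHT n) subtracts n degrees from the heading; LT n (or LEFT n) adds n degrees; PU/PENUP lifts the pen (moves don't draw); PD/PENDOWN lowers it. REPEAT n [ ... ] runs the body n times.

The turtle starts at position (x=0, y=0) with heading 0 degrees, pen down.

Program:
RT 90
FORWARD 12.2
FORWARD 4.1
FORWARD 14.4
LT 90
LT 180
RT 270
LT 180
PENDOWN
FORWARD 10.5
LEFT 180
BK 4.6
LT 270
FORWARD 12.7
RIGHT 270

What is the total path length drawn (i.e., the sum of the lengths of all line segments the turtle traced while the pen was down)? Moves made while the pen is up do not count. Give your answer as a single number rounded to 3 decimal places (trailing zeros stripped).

Executing turtle program step by step:
Start: pos=(0,0), heading=0, pen down
RT 90: heading 0 -> 270
FD 12.2: (0,0) -> (0,-12.2) [heading=270, draw]
FD 4.1: (0,-12.2) -> (0,-16.3) [heading=270, draw]
FD 14.4: (0,-16.3) -> (0,-30.7) [heading=270, draw]
LT 90: heading 270 -> 0
LT 180: heading 0 -> 180
RT 270: heading 180 -> 270
LT 180: heading 270 -> 90
PD: pen down
FD 10.5: (0,-30.7) -> (0,-20.2) [heading=90, draw]
LT 180: heading 90 -> 270
BK 4.6: (0,-20.2) -> (0,-15.6) [heading=270, draw]
LT 270: heading 270 -> 180
FD 12.7: (0,-15.6) -> (-12.7,-15.6) [heading=180, draw]
RT 270: heading 180 -> 270
Final: pos=(-12.7,-15.6), heading=270, 6 segment(s) drawn

Segment lengths:
  seg 1: (0,0) -> (0,-12.2), length = 12.2
  seg 2: (0,-12.2) -> (0,-16.3), length = 4.1
  seg 3: (0,-16.3) -> (0,-30.7), length = 14.4
  seg 4: (0,-30.7) -> (0,-20.2), length = 10.5
  seg 5: (0,-20.2) -> (0,-15.6), length = 4.6
  seg 6: (0,-15.6) -> (-12.7,-15.6), length = 12.7
Total = 58.5

Answer: 58.5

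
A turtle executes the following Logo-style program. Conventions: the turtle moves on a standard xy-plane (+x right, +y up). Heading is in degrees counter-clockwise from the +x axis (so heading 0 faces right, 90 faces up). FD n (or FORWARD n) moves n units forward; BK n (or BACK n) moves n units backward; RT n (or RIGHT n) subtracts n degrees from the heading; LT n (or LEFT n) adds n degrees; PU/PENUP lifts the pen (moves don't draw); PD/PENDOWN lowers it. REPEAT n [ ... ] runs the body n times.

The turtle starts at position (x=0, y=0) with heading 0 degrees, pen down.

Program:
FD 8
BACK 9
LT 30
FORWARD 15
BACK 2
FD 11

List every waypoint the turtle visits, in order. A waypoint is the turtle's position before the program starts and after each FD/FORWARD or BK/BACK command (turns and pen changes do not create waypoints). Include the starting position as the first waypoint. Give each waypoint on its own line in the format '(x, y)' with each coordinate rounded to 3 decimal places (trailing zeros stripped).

Answer: (0, 0)
(8, 0)
(-1, 0)
(11.99, 7.5)
(10.258, 6.5)
(19.785, 12)

Derivation:
Executing turtle program step by step:
Start: pos=(0,0), heading=0, pen down
FD 8: (0,0) -> (8,0) [heading=0, draw]
BK 9: (8,0) -> (-1,0) [heading=0, draw]
LT 30: heading 0 -> 30
FD 15: (-1,0) -> (11.99,7.5) [heading=30, draw]
BK 2: (11.99,7.5) -> (10.258,6.5) [heading=30, draw]
FD 11: (10.258,6.5) -> (19.785,12) [heading=30, draw]
Final: pos=(19.785,12), heading=30, 5 segment(s) drawn
Waypoints (6 total):
(0, 0)
(8, 0)
(-1, 0)
(11.99, 7.5)
(10.258, 6.5)
(19.785, 12)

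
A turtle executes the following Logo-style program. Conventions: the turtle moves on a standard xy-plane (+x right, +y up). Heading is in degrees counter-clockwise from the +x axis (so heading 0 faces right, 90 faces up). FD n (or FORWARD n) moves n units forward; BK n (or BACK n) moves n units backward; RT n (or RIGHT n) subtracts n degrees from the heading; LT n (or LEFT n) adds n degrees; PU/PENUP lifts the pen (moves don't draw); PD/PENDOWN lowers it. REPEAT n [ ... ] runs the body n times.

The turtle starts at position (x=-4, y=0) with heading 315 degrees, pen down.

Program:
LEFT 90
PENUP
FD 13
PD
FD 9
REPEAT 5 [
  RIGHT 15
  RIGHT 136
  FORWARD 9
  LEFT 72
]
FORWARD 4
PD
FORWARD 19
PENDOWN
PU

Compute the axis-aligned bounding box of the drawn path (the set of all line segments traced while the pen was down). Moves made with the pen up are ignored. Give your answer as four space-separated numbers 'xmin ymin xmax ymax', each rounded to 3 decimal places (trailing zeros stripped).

Answer: -0.831 6.905 34.652 19.271

Derivation:
Executing turtle program step by step:
Start: pos=(-4,0), heading=315, pen down
LT 90: heading 315 -> 45
PU: pen up
FD 13: (-4,0) -> (5.192,9.192) [heading=45, move]
PD: pen down
FD 9: (5.192,9.192) -> (11.556,15.556) [heading=45, draw]
REPEAT 5 [
  -- iteration 1/5 --
  RT 15: heading 45 -> 30
  RT 136: heading 30 -> 254
  FD 9: (11.556,15.556) -> (9.076,6.905) [heading=254, draw]
  LT 72: heading 254 -> 326
  -- iteration 2/5 --
  RT 15: heading 326 -> 311
  RT 136: heading 311 -> 175
  FD 9: (9.076,6.905) -> (0.11,7.689) [heading=175, draw]
  LT 72: heading 175 -> 247
  -- iteration 3/5 --
  RT 15: heading 247 -> 232
  RT 136: heading 232 -> 96
  FD 9: (0.11,7.689) -> (-0.831,16.64) [heading=96, draw]
  LT 72: heading 96 -> 168
  -- iteration 4/5 --
  RT 15: heading 168 -> 153
  RT 136: heading 153 -> 17
  FD 9: (-0.831,16.64) -> (7.776,19.271) [heading=17, draw]
  LT 72: heading 17 -> 89
  -- iteration 5/5 --
  RT 15: heading 89 -> 74
  RT 136: heading 74 -> 298
  FD 9: (7.776,19.271) -> (12.001,11.325) [heading=298, draw]
  LT 72: heading 298 -> 10
]
FD 4: (12.001,11.325) -> (15.94,12.02) [heading=10, draw]
PD: pen down
FD 19: (15.94,12.02) -> (34.652,15.319) [heading=10, draw]
PD: pen down
PU: pen up
Final: pos=(34.652,15.319), heading=10, 8 segment(s) drawn

Segment endpoints: x in {-0.831, 0.11, 5.192, 7.776, 9.076, 11.556, 12.001, 15.94, 34.652}, y in {6.905, 7.689, 9.192, 11.325, 12.02, 15.319, 15.556, 16.64, 19.271}
xmin=-0.831, ymin=6.905, xmax=34.652, ymax=19.271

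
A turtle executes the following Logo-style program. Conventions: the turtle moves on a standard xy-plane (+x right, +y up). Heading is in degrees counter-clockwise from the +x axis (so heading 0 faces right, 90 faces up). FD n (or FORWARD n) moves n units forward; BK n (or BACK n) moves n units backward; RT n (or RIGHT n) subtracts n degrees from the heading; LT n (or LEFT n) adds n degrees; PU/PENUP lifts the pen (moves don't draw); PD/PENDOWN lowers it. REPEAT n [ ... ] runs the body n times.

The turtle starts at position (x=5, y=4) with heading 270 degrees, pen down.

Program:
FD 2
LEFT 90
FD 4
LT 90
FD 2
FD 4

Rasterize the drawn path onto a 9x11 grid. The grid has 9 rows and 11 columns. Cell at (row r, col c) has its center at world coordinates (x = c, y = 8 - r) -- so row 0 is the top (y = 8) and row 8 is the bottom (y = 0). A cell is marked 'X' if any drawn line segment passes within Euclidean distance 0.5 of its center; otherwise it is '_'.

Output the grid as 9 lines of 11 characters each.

Answer: _________X_
_________X_
_________X_
_________X_
_____X___X_
_____X___X_
_____XXXXX_
___________
___________

Derivation:
Segment 0: (5,4) -> (5,2)
Segment 1: (5,2) -> (9,2)
Segment 2: (9,2) -> (9,4)
Segment 3: (9,4) -> (9,8)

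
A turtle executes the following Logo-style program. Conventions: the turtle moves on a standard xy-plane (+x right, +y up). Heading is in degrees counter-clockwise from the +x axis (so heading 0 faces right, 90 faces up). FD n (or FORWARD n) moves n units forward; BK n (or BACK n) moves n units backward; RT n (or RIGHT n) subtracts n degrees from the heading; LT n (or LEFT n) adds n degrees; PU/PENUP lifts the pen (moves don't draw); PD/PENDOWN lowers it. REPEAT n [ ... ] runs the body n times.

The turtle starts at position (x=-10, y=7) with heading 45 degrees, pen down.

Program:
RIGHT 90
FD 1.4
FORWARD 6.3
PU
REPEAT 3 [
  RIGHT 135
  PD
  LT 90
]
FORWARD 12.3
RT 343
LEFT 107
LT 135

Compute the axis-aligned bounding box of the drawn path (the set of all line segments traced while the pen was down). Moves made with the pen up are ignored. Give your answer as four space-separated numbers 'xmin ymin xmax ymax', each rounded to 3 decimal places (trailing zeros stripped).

Answer: -16.855 1.555 -4.555 7

Derivation:
Executing turtle program step by step:
Start: pos=(-10,7), heading=45, pen down
RT 90: heading 45 -> 315
FD 1.4: (-10,7) -> (-9.01,6.01) [heading=315, draw]
FD 6.3: (-9.01,6.01) -> (-4.555,1.555) [heading=315, draw]
PU: pen up
REPEAT 3 [
  -- iteration 1/3 --
  RT 135: heading 315 -> 180
  PD: pen down
  LT 90: heading 180 -> 270
  -- iteration 2/3 --
  RT 135: heading 270 -> 135
  PD: pen down
  LT 90: heading 135 -> 225
  -- iteration 3/3 --
  RT 135: heading 225 -> 90
  PD: pen down
  LT 90: heading 90 -> 180
]
FD 12.3: (-4.555,1.555) -> (-16.855,1.555) [heading=180, draw]
RT 343: heading 180 -> 197
LT 107: heading 197 -> 304
LT 135: heading 304 -> 79
Final: pos=(-16.855,1.555), heading=79, 3 segment(s) drawn

Segment endpoints: x in {-16.855, -10, -9.01, -4.555}, y in {1.555, 1.555, 6.01, 7}
xmin=-16.855, ymin=1.555, xmax=-4.555, ymax=7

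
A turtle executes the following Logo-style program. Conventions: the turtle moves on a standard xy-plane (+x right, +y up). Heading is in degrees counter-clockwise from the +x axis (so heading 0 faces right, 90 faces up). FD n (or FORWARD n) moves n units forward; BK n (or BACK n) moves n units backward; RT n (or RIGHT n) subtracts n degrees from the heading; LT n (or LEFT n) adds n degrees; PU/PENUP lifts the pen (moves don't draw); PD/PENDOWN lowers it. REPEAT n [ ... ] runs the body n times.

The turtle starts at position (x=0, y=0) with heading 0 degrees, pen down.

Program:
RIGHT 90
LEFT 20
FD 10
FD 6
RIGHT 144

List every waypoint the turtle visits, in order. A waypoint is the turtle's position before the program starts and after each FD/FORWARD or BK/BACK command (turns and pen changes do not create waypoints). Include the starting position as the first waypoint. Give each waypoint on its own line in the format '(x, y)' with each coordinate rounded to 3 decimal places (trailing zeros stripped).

Executing turtle program step by step:
Start: pos=(0,0), heading=0, pen down
RT 90: heading 0 -> 270
LT 20: heading 270 -> 290
FD 10: (0,0) -> (3.42,-9.397) [heading=290, draw]
FD 6: (3.42,-9.397) -> (5.472,-15.035) [heading=290, draw]
RT 144: heading 290 -> 146
Final: pos=(5.472,-15.035), heading=146, 2 segment(s) drawn
Waypoints (3 total):
(0, 0)
(3.42, -9.397)
(5.472, -15.035)

Answer: (0, 0)
(3.42, -9.397)
(5.472, -15.035)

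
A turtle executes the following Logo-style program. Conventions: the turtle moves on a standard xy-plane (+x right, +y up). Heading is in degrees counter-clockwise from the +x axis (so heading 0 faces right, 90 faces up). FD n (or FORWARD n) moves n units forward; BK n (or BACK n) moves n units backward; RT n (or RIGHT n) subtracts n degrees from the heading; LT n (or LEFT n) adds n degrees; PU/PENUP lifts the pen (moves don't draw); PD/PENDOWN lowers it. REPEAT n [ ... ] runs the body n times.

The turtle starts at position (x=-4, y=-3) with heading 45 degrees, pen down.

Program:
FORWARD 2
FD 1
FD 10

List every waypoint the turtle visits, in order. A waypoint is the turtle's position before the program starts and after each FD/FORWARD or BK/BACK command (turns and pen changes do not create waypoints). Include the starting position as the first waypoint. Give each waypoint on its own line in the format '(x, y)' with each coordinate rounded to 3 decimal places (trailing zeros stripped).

Executing turtle program step by step:
Start: pos=(-4,-3), heading=45, pen down
FD 2: (-4,-3) -> (-2.586,-1.586) [heading=45, draw]
FD 1: (-2.586,-1.586) -> (-1.879,-0.879) [heading=45, draw]
FD 10: (-1.879,-0.879) -> (5.192,6.192) [heading=45, draw]
Final: pos=(5.192,6.192), heading=45, 3 segment(s) drawn
Waypoints (4 total):
(-4, -3)
(-2.586, -1.586)
(-1.879, -0.879)
(5.192, 6.192)

Answer: (-4, -3)
(-2.586, -1.586)
(-1.879, -0.879)
(5.192, 6.192)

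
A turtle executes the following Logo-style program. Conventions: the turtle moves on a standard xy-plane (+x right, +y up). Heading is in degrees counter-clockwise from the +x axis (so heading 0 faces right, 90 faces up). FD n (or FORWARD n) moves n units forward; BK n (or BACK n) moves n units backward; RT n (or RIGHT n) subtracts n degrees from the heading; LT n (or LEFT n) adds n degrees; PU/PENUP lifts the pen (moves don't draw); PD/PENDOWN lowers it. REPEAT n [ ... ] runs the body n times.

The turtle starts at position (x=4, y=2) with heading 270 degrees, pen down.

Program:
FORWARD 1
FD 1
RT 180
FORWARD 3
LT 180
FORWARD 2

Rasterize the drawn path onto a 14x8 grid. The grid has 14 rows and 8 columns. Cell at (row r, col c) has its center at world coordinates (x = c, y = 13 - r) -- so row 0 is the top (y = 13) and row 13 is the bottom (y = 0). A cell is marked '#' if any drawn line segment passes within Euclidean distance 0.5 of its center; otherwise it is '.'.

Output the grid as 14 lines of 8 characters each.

Segment 0: (4,2) -> (4,1)
Segment 1: (4,1) -> (4,0)
Segment 2: (4,0) -> (4,3)
Segment 3: (4,3) -> (4,1)

Answer: ........
........
........
........
........
........
........
........
........
........
....#...
....#...
....#...
....#...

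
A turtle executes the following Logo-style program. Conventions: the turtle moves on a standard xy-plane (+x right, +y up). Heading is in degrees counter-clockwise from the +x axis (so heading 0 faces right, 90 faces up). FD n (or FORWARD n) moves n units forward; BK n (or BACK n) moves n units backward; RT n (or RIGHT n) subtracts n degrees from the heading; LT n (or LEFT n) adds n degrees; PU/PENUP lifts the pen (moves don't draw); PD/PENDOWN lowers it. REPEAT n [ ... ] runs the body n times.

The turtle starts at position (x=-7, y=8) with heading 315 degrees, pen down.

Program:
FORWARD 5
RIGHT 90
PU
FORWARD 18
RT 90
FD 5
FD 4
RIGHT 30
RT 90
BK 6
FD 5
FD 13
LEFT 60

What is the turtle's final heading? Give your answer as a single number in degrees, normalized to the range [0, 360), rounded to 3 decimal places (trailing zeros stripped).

Answer: 75

Derivation:
Executing turtle program step by step:
Start: pos=(-7,8), heading=315, pen down
FD 5: (-7,8) -> (-3.464,4.464) [heading=315, draw]
RT 90: heading 315 -> 225
PU: pen up
FD 18: (-3.464,4.464) -> (-16.192,-8.263) [heading=225, move]
RT 90: heading 225 -> 135
FD 5: (-16.192,-8.263) -> (-19.728,-4.728) [heading=135, move]
FD 4: (-19.728,-4.728) -> (-22.556,-1.899) [heading=135, move]
RT 30: heading 135 -> 105
RT 90: heading 105 -> 15
BK 6: (-22.556,-1.899) -> (-28.352,-3.452) [heading=15, move]
FD 5: (-28.352,-3.452) -> (-23.522,-2.158) [heading=15, move]
FD 13: (-23.522,-2.158) -> (-10.965,1.206) [heading=15, move]
LT 60: heading 15 -> 75
Final: pos=(-10.965,1.206), heading=75, 1 segment(s) drawn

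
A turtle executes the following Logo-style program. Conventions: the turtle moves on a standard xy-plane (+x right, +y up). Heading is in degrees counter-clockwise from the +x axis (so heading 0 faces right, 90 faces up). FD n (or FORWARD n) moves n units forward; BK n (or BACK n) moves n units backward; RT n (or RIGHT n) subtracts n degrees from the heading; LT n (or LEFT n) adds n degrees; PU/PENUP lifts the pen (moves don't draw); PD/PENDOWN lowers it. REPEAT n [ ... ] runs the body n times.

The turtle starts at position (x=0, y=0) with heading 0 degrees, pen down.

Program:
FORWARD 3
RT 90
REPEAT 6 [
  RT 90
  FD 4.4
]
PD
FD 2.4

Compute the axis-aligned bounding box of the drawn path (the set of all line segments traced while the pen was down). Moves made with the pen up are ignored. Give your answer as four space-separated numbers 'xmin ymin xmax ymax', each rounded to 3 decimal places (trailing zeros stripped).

Executing turtle program step by step:
Start: pos=(0,0), heading=0, pen down
FD 3: (0,0) -> (3,0) [heading=0, draw]
RT 90: heading 0 -> 270
REPEAT 6 [
  -- iteration 1/6 --
  RT 90: heading 270 -> 180
  FD 4.4: (3,0) -> (-1.4,0) [heading=180, draw]
  -- iteration 2/6 --
  RT 90: heading 180 -> 90
  FD 4.4: (-1.4,0) -> (-1.4,4.4) [heading=90, draw]
  -- iteration 3/6 --
  RT 90: heading 90 -> 0
  FD 4.4: (-1.4,4.4) -> (3,4.4) [heading=0, draw]
  -- iteration 4/6 --
  RT 90: heading 0 -> 270
  FD 4.4: (3,4.4) -> (3,0) [heading=270, draw]
  -- iteration 5/6 --
  RT 90: heading 270 -> 180
  FD 4.4: (3,0) -> (-1.4,0) [heading=180, draw]
  -- iteration 6/6 --
  RT 90: heading 180 -> 90
  FD 4.4: (-1.4,0) -> (-1.4,4.4) [heading=90, draw]
]
PD: pen down
FD 2.4: (-1.4,4.4) -> (-1.4,6.8) [heading=90, draw]
Final: pos=(-1.4,6.8), heading=90, 8 segment(s) drawn

Segment endpoints: x in {-1.4, -1.4, -1.4, -1.4, -1.4, 0, 3, 3, 3}, y in {0, 0, 0, 4.4, 4.4, 4.4, 6.8}
xmin=-1.4, ymin=0, xmax=3, ymax=6.8

Answer: -1.4 0 3 6.8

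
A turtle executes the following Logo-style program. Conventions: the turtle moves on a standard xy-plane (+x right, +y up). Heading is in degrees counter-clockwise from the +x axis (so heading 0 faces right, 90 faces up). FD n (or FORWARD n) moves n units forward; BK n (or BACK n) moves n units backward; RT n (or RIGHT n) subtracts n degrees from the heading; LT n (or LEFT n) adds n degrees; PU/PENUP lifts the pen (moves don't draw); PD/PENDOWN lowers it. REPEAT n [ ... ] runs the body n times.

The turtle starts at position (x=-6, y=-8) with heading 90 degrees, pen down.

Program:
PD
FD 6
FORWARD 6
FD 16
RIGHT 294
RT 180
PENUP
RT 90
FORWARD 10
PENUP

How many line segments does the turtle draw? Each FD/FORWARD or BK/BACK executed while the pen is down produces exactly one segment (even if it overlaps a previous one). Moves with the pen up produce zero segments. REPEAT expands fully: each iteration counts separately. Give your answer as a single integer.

Answer: 3

Derivation:
Executing turtle program step by step:
Start: pos=(-6,-8), heading=90, pen down
PD: pen down
FD 6: (-6,-8) -> (-6,-2) [heading=90, draw]
FD 6: (-6,-2) -> (-6,4) [heading=90, draw]
FD 16: (-6,4) -> (-6,20) [heading=90, draw]
RT 294: heading 90 -> 156
RT 180: heading 156 -> 336
PU: pen up
RT 90: heading 336 -> 246
FD 10: (-6,20) -> (-10.067,10.865) [heading=246, move]
PU: pen up
Final: pos=(-10.067,10.865), heading=246, 3 segment(s) drawn
Segments drawn: 3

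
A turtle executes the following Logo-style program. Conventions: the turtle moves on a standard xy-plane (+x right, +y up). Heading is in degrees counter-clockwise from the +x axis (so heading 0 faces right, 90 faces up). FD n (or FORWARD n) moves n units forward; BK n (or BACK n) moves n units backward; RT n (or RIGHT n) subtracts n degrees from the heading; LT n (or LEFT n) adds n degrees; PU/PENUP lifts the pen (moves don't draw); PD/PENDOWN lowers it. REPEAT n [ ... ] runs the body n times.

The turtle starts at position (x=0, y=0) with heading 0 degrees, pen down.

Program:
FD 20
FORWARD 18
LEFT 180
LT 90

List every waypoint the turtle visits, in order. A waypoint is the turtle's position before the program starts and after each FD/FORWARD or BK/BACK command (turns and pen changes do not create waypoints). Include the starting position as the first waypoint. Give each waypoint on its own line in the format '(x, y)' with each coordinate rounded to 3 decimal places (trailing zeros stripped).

Executing turtle program step by step:
Start: pos=(0,0), heading=0, pen down
FD 20: (0,0) -> (20,0) [heading=0, draw]
FD 18: (20,0) -> (38,0) [heading=0, draw]
LT 180: heading 0 -> 180
LT 90: heading 180 -> 270
Final: pos=(38,0), heading=270, 2 segment(s) drawn
Waypoints (3 total):
(0, 0)
(20, 0)
(38, 0)

Answer: (0, 0)
(20, 0)
(38, 0)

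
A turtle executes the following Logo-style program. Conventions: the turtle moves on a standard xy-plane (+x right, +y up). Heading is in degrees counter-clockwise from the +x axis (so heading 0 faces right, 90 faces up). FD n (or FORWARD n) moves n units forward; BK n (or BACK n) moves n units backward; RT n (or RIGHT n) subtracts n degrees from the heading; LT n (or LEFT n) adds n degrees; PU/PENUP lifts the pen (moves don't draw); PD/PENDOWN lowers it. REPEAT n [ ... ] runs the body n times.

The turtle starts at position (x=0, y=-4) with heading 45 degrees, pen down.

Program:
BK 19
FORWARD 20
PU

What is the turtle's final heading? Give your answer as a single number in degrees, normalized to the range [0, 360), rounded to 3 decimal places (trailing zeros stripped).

Answer: 45

Derivation:
Executing turtle program step by step:
Start: pos=(0,-4), heading=45, pen down
BK 19: (0,-4) -> (-13.435,-17.435) [heading=45, draw]
FD 20: (-13.435,-17.435) -> (0.707,-3.293) [heading=45, draw]
PU: pen up
Final: pos=(0.707,-3.293), heading=45, 2 segment(s) drawn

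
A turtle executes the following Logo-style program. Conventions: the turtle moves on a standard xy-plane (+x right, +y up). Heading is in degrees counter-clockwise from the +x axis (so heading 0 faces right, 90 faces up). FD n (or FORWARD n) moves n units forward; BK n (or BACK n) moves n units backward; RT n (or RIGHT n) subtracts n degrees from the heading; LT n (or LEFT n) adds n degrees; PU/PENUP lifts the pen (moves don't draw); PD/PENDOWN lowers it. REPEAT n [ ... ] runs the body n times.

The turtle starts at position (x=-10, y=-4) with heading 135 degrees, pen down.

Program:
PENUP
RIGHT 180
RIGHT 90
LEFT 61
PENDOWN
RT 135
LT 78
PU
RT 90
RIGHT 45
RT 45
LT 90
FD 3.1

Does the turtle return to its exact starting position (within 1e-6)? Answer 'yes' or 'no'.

Executing turtle program step by step:
Start: pos=(-10,-4), heading=135, pen down
PU: pen up
RT 180: heading 135 -> 315
RT 90: heading 315 -> 225
LT 61: heading 225 -> 286
PD: pen down
RT 135: heading 286 -> 151
LT 78: heading 151 -> 229
PU: pen up
RT 90: heading 229 -> 139
RT 45: heading 139 -> 94
RT 45: heading 94 -> 49
LT 90: heading 49 -> 139
FD 3.1: (-10,-4) -> (-12.34,-1.966) [heading=139, move]
Final: pos=(-12.34,-1.966), heading=139, 0 segment(s) drawn

Start position: (-10, -4)
Final position: (-12.34, -1.966)
Distance = 3.1; >= 1e-6 -> NOT closed

Answer: no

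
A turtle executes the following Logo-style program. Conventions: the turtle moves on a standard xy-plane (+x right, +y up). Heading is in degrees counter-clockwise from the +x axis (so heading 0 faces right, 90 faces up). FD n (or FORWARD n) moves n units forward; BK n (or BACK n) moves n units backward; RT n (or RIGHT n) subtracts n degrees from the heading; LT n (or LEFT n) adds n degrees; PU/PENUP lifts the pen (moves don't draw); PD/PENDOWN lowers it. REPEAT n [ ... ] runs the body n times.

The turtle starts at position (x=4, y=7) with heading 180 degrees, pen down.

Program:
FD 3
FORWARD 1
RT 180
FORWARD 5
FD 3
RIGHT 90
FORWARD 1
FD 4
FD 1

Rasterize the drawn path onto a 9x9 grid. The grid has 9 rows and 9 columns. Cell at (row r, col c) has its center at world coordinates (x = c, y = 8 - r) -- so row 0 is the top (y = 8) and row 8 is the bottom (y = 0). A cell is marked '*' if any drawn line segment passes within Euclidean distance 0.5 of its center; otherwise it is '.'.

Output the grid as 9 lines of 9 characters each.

Answer: .........
*********
........*
........*
........*
........*
........*
........*
.........

Derivation:
Segment 0: (4,7) -> (1,7)
Segment 1: (1,7) -> (0,7)
Segment 2: (0,7) -> (5,7)
Segment 3: (5,7) -> (8,7)
Segment 4: (8,7) -> (8,6)
Segment 5: (8,6) -> (8,2)
Segment 6: (8,2) -> (8,1)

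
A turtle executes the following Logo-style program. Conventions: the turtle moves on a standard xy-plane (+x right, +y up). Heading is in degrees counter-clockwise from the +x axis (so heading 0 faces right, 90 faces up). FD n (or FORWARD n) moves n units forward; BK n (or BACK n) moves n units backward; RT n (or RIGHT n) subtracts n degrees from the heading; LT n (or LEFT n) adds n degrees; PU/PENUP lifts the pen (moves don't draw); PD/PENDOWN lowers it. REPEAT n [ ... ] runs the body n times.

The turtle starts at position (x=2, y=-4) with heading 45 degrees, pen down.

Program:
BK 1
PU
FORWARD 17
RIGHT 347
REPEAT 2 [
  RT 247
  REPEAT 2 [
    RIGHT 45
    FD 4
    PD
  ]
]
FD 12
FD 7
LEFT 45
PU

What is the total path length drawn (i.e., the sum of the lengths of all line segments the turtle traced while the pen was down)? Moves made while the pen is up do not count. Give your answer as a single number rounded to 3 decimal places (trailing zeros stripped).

Executing turtle program step by step:
Start: pos=(2,-4), heading=45, pen down
BK 1: (2,-4) -> (1.293,-4.707) [heading=45, draw]
PU: pen up
FD 17: (1.293,-4.707) -> (13.314,7.314) [heading=45, move]
RT 347: heading 45 -> 58
REPEAT 2 [
  -- iteration 1/2 --
  RT 247: heading 58 -> 171
  REPEAT 2 [
    -- iteration 1/2 --
    RT 45: heading 171 -> 126
    FD 4: (13.314,7.314) -> (10.963,10.55) [heading=126, move]
    PD: pen down
    -- iteration 2/2 --
    RT 45: heading 126 -> 81
    FD 4: (10.963,10.55) -> (11.588,14.501) [heading=81, draw]
    PD: pen down
  ]
  -- iteration 2/2 --
  RT 247: heading 81 -> 194
  REPEAT 2 [
    -- iteration 1/2 --
    RT 45: heading 194 -> 149
    FD 4: (11.588,14.501) -> (8.16,16.561) [heading=149, draw]
    PD: pen down
    -- iteration 2/2 --
    RT 45: heading 149 -> 104
    FD 4: (8.16,16.561) -> (7.192,20.442) [heading=104, draw]
    PD: pen down
  ]
]
FD 12: (7.192,20.442) -> (4.289,32.085) [heading=104, draw]
FD 7: (4.289,32.085) -> (2.595,38.877) [heading=104, draw]
LT 45: heading 104 -> 149
PU: pen up
Final: pos=(2.595,38.877), heading=149, 6 segment(s) drawn

Segment lengths:
  seg 1: (2,-4) -> (1.293,-4.707), length = 1
  seg 2: (10.963,10.55) -> (11.588,14.501), length = 4
  seg 3: (11.588,14.501) -> (8.16,16.561), length = 4
  seg 4: (8.16,16.561) -> (7.192,20.442), length = 4
  seg 5: (7.192,20.442) -> (4.289,32.085), length = 12
  seg 6: (4.289,32.085) -> (2.595,38.877), length = 7
Total = 32

Answer: 32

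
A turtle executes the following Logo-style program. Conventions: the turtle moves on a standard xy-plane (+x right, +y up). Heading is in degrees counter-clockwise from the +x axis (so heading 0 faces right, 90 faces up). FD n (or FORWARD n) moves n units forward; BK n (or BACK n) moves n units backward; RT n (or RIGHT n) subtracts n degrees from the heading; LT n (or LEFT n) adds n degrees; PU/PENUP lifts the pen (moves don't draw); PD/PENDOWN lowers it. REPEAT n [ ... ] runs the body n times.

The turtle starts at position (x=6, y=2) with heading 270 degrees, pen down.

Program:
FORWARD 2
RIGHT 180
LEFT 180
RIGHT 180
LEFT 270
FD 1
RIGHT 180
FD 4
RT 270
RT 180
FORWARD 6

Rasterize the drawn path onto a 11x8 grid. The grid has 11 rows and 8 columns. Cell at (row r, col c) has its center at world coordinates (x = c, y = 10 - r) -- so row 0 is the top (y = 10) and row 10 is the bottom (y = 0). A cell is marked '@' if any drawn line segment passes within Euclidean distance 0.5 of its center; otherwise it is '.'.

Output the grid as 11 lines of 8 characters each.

Segment 0: (6,2) -> (6,0)
Segment 1: (6,0) -> (7,-0)
Segment 2: (7,-0) -> (3,0)
Segment 3: (3,0) -> (3,6)

Answer: ........
........
........
........
...@....
...@....
...@....
...@....
...@..@.
...@..@.
...@@@@@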